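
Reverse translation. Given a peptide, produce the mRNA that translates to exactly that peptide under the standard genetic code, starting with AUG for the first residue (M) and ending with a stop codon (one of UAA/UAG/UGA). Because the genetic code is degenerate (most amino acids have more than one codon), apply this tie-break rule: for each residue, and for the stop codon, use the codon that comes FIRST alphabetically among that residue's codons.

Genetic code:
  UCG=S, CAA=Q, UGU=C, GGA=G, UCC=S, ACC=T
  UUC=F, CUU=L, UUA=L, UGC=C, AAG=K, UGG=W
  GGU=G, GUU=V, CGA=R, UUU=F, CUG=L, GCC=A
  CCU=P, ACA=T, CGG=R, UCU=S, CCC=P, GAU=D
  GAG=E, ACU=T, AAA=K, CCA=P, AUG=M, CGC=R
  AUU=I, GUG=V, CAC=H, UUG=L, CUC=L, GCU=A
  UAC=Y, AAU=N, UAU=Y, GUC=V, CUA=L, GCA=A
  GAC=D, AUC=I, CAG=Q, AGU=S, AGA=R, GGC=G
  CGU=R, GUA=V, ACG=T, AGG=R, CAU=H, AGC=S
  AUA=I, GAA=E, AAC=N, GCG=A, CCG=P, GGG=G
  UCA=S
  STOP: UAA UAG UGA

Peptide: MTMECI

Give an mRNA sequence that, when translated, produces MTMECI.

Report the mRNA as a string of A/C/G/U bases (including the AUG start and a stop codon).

Answer: mRNA: AUGACAAUGGAAUGCAUAUAA

Derivation:
residue 1: M -> AUG (start codon)
residue 2: T codons sorted = ACA,ACC,ACG,ACU -> pick first = ACA
residue 3: M -> AUG (only codon)
residue 4: E codons sorted = GAA,GAG -> pick first = GAA
residue 5: C codons sorted = UGC,UGU -> pick first = UGC
residue 6: I codons sorted = AUA,AUC,AUU -> pick first = AUA
terminator: stop codons sorted = UAA,UAG,UGA -> pick first = UAA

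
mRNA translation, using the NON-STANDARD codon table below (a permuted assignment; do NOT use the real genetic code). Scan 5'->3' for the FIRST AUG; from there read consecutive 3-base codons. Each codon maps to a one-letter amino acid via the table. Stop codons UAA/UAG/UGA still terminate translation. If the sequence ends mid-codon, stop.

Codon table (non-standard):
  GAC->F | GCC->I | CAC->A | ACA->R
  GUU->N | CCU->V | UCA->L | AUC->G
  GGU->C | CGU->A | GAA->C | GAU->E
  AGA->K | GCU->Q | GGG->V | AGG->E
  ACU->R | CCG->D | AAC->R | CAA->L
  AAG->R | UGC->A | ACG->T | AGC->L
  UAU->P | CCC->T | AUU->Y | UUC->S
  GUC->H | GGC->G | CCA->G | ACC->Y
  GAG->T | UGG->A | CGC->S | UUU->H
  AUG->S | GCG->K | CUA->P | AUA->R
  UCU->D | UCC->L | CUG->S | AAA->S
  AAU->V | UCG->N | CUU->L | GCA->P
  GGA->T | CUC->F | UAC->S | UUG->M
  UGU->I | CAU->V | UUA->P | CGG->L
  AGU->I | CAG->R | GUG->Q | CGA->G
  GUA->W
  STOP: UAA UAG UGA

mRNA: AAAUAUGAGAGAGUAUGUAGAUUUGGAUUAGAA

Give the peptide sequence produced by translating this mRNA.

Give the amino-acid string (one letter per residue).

start AUG at pos 4
pos 4: AUG -> S; peptide=S
pos 7: AGA -> K; peptide=SK
pos 10: GAG -> T; peptide=SKT
pos 13: UAU -> P; peptide=SKTP
pos 16: GUA -> W; peptide=SKTPW
pos 19: GAU -> E; peptide=SKTPWE
pos 22: UUG -> M; peptide=SKTPWEM
pos 25: GAU -> E; peptide=SKTPWEME
pos 28: UAG -> STOP

Answer: SKTPWEME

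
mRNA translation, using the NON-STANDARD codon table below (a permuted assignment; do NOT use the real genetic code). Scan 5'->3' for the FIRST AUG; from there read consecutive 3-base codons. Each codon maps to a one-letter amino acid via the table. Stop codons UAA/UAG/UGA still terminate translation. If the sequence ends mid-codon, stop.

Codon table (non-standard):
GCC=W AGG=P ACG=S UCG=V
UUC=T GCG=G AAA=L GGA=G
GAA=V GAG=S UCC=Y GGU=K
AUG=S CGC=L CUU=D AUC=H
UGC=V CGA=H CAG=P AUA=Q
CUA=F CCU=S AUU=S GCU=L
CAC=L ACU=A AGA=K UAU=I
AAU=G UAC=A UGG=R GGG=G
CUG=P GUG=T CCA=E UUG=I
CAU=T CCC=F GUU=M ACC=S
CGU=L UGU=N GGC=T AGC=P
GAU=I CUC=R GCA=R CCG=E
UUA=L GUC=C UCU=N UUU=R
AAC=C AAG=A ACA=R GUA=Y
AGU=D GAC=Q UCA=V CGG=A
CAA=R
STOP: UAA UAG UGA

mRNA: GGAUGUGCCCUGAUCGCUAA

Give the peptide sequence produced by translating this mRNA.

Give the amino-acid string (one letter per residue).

Answer: SVSIL

Derivation:
start AUG at pos 2
pos 2: AUG -> S; peptide=S
pos 5: UGC -> V; peptide=SV
pos 8: CCU -> S; peptide=SVS
pos 11: GAU -> I; peptide=SVSI
pos 14: CGC -> L; peptide=SVSIL
pos 17: UAA -> STOP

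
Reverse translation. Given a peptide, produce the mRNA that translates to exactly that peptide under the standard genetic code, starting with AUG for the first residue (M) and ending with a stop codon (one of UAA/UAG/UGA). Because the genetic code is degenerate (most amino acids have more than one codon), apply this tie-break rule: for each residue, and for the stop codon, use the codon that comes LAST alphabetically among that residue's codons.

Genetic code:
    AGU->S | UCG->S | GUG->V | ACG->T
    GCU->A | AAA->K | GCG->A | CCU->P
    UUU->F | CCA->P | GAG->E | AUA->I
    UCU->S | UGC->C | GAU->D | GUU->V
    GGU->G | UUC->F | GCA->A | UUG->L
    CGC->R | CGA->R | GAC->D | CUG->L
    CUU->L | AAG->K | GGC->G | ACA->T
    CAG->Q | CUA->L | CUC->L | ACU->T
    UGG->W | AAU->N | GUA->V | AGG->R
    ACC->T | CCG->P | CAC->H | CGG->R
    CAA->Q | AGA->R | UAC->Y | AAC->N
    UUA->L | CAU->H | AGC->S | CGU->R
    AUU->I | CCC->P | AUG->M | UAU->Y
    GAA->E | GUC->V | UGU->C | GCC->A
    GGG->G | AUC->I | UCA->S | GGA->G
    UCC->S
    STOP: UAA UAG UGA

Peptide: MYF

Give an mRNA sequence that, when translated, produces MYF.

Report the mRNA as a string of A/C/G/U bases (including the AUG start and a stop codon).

residue 1: M -> AUG (start codon)
residue 2: Y codons sorted = UAC,UAU -> pick last = UAU
residue 3: F codons sorted = UUC,UUU -> pick last = UUU
terminator: stop codons sorted = UAA,UAG,UGA -> pick last = UGA

Answer: mRNA: AUGUAUUUUUGA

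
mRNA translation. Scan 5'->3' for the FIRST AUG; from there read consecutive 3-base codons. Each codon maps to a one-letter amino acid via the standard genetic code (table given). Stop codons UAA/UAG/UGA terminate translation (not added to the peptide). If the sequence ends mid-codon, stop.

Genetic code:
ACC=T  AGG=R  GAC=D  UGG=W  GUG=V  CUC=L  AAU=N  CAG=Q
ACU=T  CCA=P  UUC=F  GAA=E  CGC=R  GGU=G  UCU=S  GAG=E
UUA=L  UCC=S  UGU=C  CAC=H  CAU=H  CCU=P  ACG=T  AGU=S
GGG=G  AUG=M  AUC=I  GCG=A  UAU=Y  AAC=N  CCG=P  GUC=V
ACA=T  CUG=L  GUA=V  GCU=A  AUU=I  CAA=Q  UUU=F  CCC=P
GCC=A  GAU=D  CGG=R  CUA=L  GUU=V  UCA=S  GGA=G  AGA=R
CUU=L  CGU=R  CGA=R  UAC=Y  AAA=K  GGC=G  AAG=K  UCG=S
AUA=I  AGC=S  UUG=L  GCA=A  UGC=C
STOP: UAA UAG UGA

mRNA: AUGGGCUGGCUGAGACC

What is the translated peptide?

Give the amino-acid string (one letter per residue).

start AUG at pos 0
pos 0: AUG -> M; peptide=M
pos 3: GGC -> G; peptide=MG
pos 6: UGG -> W; peptide=MGW
pos 9: CUG -> L; peptide=MGWL
pos 12: AGA -> R; peptide=MGWLR
pos 15: only 2 nt remain (<3), stop (end of mRNA)

Answer: MGWLR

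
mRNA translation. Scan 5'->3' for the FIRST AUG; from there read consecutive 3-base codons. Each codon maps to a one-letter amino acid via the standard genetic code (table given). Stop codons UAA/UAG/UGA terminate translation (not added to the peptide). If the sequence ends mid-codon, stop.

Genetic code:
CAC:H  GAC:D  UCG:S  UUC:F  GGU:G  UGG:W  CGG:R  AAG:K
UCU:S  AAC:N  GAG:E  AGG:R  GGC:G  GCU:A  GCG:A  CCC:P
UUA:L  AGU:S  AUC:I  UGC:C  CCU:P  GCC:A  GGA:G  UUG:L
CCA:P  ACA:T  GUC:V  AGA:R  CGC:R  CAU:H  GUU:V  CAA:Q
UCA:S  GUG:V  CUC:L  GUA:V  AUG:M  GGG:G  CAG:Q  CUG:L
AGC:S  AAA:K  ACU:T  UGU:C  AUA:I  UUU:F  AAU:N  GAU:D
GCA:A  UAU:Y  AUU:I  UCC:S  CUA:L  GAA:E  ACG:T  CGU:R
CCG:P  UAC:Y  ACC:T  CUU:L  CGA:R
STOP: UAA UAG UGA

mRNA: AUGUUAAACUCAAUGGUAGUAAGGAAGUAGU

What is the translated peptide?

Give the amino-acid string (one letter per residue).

start AUG at pos 0
pos 0: AUG -> M; peptide=M
pos 3: UUA -> L; peptide=ML
pos 6: AAC -> N; peptide=MLN
pos 9: UCA -> S; peptide=MLNS
pos 12: AUG -> M; peptide=MLNSM
pos 15: GUA -> V; peptide=MLNSMV
pos 18: GUA -> V; peptide=MLNSMVV
pos 21: AGG -> R; peptide=MLNSMVVR
pos 24: AAG -> K; peptide=MLNSMVVRK
pos 27: UAG -> STOP

Answer: MLNSMVVRK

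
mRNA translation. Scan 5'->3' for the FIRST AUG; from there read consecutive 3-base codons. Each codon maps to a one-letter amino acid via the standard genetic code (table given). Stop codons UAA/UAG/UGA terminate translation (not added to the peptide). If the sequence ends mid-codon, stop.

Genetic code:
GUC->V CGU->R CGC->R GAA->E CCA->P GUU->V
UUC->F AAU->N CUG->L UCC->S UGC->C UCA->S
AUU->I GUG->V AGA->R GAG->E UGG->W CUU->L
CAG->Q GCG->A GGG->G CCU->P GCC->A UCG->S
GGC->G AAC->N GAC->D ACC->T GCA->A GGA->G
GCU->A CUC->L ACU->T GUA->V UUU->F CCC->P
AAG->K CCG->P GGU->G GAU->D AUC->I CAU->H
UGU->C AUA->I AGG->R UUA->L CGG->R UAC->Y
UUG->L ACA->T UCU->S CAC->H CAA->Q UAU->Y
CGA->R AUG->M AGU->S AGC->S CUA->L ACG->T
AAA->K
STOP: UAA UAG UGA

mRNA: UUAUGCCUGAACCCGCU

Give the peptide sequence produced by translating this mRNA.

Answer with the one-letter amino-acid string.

start AUG at pos 2
pos 2: AUG -> M; peptide=M
pos 5: CCU -> P; peptide=MP
pos 8: GAA -> E; peptide=MPE
pos 11: CCC -> P; peptide=MPEP
pos 14: GCU -> A; peptide=MPEPA
pos 17: only 0 nt remain (<3), stop (end of mRNA)

Answer: MPEPA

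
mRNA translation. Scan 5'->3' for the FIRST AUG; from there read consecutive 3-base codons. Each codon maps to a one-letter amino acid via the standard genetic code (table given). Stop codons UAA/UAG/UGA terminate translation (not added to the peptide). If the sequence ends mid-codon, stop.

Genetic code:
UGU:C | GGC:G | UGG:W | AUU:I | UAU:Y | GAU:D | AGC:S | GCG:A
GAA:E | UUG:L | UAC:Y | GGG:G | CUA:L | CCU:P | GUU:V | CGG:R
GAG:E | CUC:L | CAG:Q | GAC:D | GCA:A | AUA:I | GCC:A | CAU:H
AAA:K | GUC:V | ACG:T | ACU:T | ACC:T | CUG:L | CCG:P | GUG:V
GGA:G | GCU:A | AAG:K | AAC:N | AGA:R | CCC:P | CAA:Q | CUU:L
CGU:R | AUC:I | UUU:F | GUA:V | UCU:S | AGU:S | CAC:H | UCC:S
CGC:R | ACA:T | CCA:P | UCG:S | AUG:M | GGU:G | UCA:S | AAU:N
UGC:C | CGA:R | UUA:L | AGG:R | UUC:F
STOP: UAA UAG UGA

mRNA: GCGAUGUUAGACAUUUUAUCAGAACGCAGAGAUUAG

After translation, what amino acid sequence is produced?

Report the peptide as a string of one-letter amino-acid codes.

start AUG at pos 3
pos 3: AUG -> M; peptide=M
pos 6: UUA -> L; peptide=ML
pos 9: GAC -> D; peptide=MLD
pos 12: AUU -> I; peptide=MLDI
pos 15: UUA -> L; peptide=MLDIL
pos 18: UCA -> S; peptide=MLDILS
pos 21: GAA -> E; peptide=MLDILSE
pos 24: CGC -> R; peptide=MLDILSER
pos 27: AGA -> R; peptide=MLDILSERR
pos 30: GAU -> D; peptide=MLDILSERRD
pos 33: UAG -> STOP

Answer: MLDILSERRD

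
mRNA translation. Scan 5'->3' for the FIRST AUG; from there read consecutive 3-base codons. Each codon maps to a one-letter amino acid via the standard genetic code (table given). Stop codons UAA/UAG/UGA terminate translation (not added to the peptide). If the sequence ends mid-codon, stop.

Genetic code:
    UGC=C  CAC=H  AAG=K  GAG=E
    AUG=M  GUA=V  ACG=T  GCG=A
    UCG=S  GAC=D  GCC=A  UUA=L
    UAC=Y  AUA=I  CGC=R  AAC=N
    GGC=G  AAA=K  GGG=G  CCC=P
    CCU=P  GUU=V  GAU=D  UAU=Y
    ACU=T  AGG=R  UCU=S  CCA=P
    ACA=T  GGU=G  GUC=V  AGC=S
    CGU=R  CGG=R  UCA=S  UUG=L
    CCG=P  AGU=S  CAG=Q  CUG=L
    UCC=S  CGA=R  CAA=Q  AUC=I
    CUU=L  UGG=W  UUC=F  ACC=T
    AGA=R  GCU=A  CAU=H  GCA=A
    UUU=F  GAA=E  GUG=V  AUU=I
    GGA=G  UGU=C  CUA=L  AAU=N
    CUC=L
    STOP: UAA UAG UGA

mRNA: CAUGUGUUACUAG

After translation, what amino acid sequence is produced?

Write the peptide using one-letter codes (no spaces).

Answer: MCY

Derivation:
start AUG at pos 1
pos 1: AUG -> M; peptide=M
pos 4: UGU -> C; peptide=MC
pos 7: UAC -> Y; peptide=MCY
pos 10: UAG -> STOP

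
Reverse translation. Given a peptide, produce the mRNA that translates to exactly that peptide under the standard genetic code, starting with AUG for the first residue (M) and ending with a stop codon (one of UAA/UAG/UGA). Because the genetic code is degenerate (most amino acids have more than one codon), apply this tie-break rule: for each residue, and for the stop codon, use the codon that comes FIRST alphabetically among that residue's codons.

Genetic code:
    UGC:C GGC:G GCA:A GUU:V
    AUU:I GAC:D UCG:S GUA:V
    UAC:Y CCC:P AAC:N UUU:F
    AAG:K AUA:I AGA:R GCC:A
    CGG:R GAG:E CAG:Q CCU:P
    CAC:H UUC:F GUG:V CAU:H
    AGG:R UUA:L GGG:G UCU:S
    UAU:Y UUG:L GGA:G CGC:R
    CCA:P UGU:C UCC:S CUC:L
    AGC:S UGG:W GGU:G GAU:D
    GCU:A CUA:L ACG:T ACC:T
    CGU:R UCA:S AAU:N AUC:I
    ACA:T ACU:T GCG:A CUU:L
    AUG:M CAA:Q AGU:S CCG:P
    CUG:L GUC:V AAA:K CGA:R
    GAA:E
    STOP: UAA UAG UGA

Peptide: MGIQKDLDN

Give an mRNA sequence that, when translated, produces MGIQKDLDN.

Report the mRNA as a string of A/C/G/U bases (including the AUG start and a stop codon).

Answer: mRNA: AUGGGAAUACAAAAAGACCUAGACAACUAA

Derivation:
residue 1: M -> AUG (start codon)
residue 2: G codons sorted = GGA,GGC,GGG,GGU -> pick first = GGA
residue 3: I codons sorted = AUA,AUC,AUU -> pick first = AUA
residue 4: Q codons sorted = CAA,CAG -> pick first = CAA
residue 5: K codons sorted = AAA,AAG -> pick first = AAA
residue 6: D codons sorted = GAC,GAU -> pick first = GAC
residue 7: L codons sorted = CUA,CUC,CUG,CUU,UUA,UUG -> pick first = CUA
residue 8: D codons sorted = GAC,GAU -> pick first = GAC
residue 9: N codons sorted = AAC,AAU -> pick first = AAC
terminator: stop codons sorted = UAA,UAG,UGA -> pick first = UAA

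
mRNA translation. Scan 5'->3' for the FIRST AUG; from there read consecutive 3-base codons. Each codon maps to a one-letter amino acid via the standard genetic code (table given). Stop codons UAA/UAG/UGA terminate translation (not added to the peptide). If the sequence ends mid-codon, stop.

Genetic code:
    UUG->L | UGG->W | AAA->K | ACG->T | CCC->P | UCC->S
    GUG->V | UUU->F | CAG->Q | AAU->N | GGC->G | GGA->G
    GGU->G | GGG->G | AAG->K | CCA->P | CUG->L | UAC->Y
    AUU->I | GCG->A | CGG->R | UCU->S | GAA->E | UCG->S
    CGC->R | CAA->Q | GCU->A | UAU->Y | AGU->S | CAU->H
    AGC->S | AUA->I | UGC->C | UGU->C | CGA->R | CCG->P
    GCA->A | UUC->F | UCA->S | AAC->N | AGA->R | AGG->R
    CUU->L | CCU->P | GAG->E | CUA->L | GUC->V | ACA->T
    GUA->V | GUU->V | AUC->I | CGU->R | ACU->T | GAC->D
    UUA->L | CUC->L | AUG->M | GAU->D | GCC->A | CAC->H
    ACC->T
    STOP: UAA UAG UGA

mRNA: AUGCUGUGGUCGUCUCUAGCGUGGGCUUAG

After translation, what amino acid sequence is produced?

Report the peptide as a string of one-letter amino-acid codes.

Answer: MLWSSLAWA

Derivation:
start AUG at pos 0
pos 0: AUG -> M; peptide=M
pos 3: CUG -> L; peptide=ML
pos 6: UGG -> W; peptide=MLW
pos 9: UCG -> S; peptide=MLWS
pos 12: UCU -> S; peptide=MLWSS
pos 15: CUA -> L; peptide=MLWSSL
pos 18: GCG -> A; peptide=MLWSSLA
pos 21: UGG -> W; peptide=MLWSSLAW
pos 24: GCU -> A; peptide=MLWSSLAWA
pos 27: UAG -> STOP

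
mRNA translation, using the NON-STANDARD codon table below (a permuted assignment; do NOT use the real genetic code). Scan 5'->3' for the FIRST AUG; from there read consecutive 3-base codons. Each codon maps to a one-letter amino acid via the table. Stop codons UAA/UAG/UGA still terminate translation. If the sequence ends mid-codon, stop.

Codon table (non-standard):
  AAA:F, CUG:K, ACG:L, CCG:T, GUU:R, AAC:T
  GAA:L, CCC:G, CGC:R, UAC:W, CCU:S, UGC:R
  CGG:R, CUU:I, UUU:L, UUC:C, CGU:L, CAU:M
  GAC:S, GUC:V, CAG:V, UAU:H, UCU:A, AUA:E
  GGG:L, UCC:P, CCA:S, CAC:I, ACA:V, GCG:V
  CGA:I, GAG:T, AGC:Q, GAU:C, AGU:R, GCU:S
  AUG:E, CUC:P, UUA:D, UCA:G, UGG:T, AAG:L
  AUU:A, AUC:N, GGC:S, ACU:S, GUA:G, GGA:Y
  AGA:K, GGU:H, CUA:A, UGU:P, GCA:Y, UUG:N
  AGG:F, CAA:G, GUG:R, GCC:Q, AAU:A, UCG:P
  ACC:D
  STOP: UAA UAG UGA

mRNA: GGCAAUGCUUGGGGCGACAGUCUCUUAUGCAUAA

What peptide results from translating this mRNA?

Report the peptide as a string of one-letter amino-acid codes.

start AUG at pos 4
pos 4: AUG -> E; peptide=E
pos 7: CUU -> I; peptide=EI
pos 10: GGG -> L; peptide=EIL
pos 13: GCG -> V; peptide=EILV
pos 16: ACA -> V; peptide=EILVV
pos 19: GUC -> V; peptide=EILVVV
pos 22: UCU -> A; peptide=EILVVVA
pos 25: UAU -> H; peptide=EILVVVAH
pos 28: GCA -> Y; peptide=EILVVVAHY
pos 31: UAA -> STOP

Answer: EILVVVAHY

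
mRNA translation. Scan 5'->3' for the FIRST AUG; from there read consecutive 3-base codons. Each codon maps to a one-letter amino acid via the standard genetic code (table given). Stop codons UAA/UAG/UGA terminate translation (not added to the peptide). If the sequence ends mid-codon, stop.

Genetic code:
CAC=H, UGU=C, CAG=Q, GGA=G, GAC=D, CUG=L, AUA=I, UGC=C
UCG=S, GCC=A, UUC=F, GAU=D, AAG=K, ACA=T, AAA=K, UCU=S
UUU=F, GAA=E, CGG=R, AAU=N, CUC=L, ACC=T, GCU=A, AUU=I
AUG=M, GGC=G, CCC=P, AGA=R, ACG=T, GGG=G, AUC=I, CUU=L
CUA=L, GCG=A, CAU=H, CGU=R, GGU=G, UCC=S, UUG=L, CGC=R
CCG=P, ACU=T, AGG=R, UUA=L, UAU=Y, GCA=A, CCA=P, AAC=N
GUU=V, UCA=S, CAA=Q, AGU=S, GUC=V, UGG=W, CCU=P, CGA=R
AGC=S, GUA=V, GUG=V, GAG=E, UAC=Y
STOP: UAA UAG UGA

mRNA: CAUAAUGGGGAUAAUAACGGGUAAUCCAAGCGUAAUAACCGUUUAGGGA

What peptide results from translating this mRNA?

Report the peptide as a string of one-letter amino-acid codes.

Answer: MGIITGNPSVITV

Derivation:
start AUG at pos 4
pos 4: AUG -> M; peptide=M
pos 7: GGG -> G; peptide=MG
pos 10: AUA -> I; peptide=MGI
pos 13: AUA -> I; peptide=MGII
pos 16: ACG -> T; peptide=MGIIT
pos 19: GGU -> G; peptide=MGIITG
pos 22: AAU -> N; peptide=MGIITGN
pos 25: CCA -> P; peptide=MGIITGNP
pos 28: AGC -> S; peptide=MGIITGNPS
pos 31: GUA -> V; peptide=MGIITGNPSV
pos 34: AUA -> I; peptide=MGIITGNPSVI
pos 37: ACC -> T; peptide=MGIITGNPSVIT
pos 40: GUU -> V; peptide=MGIITGNPSVITV
pos 43: UAG -> STOP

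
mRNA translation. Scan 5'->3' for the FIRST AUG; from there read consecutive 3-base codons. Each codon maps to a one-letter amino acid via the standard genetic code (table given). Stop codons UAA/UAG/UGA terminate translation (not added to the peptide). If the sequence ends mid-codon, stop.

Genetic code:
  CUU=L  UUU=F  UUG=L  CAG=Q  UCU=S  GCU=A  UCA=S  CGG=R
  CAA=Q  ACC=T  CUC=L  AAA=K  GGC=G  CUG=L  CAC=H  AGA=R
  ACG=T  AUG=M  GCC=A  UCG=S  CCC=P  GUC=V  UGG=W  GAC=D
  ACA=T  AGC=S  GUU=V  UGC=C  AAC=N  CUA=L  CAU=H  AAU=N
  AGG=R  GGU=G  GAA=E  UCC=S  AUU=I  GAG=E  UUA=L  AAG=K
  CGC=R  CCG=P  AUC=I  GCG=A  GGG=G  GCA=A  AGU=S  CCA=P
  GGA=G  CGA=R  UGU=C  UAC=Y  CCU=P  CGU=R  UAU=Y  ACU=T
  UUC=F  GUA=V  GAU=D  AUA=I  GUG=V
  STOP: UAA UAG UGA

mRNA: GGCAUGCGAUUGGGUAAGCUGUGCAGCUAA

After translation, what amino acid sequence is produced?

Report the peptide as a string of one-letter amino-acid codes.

Answer: MRLGKLCS

Derivation:
start AUG at pos 3
pos 3: AUG -> M; peptide=M
pos 6: CGA -> R; peptide=MR
pos 9: UUG -> L; peptide=MRL
pos 12: GGU -> G; peptide=MRLG
pos 15: AAG -> K; peptide=MRLGK
pos 18: CUG -> L; peptide=MRLGKL
pos 21: UGC -> C; peptide=MRLGKLC
pos 24: AGC -> S; peptide=MRLGKLCS
pos 27: UAA -> STOP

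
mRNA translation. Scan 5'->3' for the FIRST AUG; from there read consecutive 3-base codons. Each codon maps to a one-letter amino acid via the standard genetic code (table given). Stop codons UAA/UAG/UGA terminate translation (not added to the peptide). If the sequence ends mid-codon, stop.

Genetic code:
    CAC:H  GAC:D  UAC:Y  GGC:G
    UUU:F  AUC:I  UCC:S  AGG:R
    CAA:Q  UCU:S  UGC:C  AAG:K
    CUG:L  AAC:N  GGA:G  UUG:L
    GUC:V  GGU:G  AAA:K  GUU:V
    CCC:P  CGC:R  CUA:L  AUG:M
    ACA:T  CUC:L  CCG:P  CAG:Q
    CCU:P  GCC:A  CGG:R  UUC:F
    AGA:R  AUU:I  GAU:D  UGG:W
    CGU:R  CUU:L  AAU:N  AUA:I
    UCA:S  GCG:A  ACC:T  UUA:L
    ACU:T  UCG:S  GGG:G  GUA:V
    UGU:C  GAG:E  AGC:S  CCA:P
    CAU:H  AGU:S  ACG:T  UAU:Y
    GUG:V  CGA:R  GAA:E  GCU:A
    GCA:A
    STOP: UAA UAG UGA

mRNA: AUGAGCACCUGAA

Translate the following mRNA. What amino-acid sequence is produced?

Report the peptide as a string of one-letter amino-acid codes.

Answer: MST

Derivation:
start AUG at pos 0
pos 0: AUG -> M; peptide=M
pos 3: AGC -> S; peptide=MS
pos 6: ACC -> T; peptide=MST
pos 9: UGA -> STOP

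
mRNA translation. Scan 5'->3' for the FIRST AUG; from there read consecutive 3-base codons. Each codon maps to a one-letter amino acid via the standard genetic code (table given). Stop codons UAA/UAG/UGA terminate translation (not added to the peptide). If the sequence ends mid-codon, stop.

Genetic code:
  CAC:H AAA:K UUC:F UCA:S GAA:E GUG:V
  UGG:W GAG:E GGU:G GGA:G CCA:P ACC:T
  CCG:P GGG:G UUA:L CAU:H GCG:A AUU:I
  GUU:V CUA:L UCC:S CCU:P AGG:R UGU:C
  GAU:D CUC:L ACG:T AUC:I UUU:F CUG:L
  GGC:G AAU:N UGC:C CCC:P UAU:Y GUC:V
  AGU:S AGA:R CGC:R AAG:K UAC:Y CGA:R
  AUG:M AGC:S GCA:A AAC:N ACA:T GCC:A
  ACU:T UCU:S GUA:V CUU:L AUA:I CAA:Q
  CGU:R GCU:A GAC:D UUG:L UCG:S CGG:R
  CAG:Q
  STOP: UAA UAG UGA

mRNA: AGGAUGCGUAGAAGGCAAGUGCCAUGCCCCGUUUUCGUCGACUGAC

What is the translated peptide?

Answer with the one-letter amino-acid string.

Answer: MRRRQVPCPVFVD

Derivation:
start AUG at pos 3
pos 3: AUG -> M; peptide=M
pos 6: CGU -> R; peptide=MR
pos 9: AGA -> R; peptide=MRR
pos 12: AGG -> R; peptide=MRRR
pos 15: CAA -> Q; peptide=MRRRQ
pos 18: GUG -> V; peptide=MRRRQV
pos 21: CCA -> P; peptide=MRRRQVP
pos 24: UGC -> C; peptide=MRRRQVPC
pos 27: CCC -> P; peptide=MRRRQVPCP
pos 30: GUU -> V; peptide=MRRRQVPCPV
pos 33: UUC -> F; peptide=MRRRQVPCPVF
pos 36: GUC -> V; peptide=MRRRQVPCPVFV
pos 39: GAC -> D; peptide=MRRRQVPCPVFVD
pos 42: UGA -> STOP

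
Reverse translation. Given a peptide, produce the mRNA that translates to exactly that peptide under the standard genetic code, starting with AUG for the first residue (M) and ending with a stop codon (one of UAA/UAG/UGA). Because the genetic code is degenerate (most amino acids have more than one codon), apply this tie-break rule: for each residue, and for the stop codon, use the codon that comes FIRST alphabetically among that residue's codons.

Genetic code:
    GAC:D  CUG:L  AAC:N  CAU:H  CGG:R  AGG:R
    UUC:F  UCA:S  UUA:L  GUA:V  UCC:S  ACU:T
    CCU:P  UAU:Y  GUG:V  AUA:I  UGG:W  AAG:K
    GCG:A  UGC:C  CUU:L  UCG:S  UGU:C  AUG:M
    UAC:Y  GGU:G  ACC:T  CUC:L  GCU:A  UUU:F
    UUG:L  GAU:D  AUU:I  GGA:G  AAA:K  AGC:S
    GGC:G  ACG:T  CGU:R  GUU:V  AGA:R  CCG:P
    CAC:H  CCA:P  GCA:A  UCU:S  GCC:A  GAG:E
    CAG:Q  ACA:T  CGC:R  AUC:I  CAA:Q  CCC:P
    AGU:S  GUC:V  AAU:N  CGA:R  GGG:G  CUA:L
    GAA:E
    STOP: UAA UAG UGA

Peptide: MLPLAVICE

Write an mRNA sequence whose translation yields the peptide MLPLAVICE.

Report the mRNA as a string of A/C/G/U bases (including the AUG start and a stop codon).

residue 1: M -> AUG (start codon)
residue 2: L codons sorted = CUA,CUC,CUG,CUU,UUA,UUG -> pick first = CUA
residue 3: P codons sorted = CCA,CCC,CCG,CCU -> pick first = CCA
residue 4: L codons sorted = CUA,CUC,CUG,CUU,UUA,UUG -> pick first = CUA
residue 5: A codons sorted = GCA,GCC,GCG,GCU -> pick first = GCA
residue 6: V codons sorted = GUA,GUC,GUG,GUU -> pick first = GUA
residue 7: I codons sorted = AUA,AUC,AUU -> pick first = AUA
residue 8: C codons sorted = UGC,UGU -> pick first = UGC
residue 9: E codons sorted = GAA,GAG -> pick first = GAA
terminator: stop codons sorted = UAA,UAG,UGA -> pick first = UAA

Answer: mRNA: AUGCUACCACUAGCAGUAAUAUGCGAAUAA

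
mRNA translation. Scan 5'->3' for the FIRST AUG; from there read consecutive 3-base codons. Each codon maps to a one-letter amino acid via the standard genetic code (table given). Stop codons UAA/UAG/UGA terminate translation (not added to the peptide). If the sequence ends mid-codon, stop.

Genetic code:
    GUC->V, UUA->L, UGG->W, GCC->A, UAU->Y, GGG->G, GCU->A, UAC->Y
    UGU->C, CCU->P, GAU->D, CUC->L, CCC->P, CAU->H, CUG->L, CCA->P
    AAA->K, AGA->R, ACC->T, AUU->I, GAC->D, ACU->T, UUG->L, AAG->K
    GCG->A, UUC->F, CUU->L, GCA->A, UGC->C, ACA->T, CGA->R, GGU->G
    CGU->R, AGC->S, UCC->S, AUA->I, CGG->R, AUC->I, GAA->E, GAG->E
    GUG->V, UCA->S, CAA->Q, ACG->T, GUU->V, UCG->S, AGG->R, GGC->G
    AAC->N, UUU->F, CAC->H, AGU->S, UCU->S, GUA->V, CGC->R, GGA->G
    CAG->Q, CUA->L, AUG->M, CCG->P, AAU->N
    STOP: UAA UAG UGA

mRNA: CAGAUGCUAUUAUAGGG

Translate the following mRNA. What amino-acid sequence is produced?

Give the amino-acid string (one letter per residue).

Answer: MLL

Derivation:
start AUG at pos 3
pos 3: AUG -> M; peptide=M
pos 6: CUA -> L; peptide=ML
pos 9: UUA -> L; peptide=MLL
pos 12: UAG -> STOP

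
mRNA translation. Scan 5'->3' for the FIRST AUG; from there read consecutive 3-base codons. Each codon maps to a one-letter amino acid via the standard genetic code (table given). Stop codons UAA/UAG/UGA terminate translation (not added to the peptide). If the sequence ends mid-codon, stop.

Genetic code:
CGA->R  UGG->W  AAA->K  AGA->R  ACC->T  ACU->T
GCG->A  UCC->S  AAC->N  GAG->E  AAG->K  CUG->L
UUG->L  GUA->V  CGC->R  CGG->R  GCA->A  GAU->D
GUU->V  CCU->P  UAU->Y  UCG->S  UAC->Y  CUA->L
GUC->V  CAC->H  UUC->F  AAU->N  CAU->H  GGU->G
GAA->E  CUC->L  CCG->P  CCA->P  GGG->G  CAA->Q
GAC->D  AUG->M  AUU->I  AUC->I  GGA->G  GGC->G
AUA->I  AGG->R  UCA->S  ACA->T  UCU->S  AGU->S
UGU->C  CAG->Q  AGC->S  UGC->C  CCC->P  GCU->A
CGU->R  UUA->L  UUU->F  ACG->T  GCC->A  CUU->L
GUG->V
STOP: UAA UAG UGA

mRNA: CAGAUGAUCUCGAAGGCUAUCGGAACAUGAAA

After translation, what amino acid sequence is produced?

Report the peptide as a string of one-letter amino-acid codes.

Answer: MISKAIGT

Derivation:
start AUG at pos 3
pos 3: AUG -> M; peptide=M
pos 6: AUC -> I; peptide=MI
pos 9: UCG -> S; peptide=MIS
pos 12: AAG -> K; peptide=MISK
pos 15: GCU -> A; peptide=MISKA
pos 18: AUC -> I; peptide=MISKAI
pos 21: GGA -> G; peptide=MISKAIG
pos 24: ACA -> T; peptide=MISKAIGT
pos 27: UGA -> STOP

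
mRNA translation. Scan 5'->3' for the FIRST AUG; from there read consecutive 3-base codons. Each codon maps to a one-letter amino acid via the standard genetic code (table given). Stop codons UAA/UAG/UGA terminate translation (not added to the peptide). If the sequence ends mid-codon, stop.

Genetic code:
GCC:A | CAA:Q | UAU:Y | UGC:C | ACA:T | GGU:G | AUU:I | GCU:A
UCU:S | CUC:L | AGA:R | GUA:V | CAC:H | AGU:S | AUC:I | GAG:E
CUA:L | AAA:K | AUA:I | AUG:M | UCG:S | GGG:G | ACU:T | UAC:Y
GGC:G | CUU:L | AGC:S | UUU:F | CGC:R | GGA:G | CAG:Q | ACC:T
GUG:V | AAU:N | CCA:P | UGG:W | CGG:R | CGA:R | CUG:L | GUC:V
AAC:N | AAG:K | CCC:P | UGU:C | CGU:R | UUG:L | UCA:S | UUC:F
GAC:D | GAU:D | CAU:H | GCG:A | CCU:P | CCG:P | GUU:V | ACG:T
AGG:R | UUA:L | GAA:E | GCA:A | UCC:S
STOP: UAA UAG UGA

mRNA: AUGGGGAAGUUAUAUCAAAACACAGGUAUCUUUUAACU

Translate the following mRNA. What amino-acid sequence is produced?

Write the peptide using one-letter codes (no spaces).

Answer: MGKLYQNTGIF

Derivation:
start AUG at pos 0
pos 0: AUG -> M; peptide=M
pos 3: GGG -> G; peptide=MG
pos 6: AAG -> K; peptide=MGK
pos 9: UUA -> L; peptide=MGKL
pos 12: UAU -> Y; peptide=MGKLY
pos 15: CAA -> Q; peptide=MGKLYQ
pos 18: AAC -> N; peptide=MGKLYQN
pos 21: ACA -> T; peptide=MGKLYQNT
pos 24: GGU -> G; peptide=MGKLYQNTG
pos 27: AUC -> I; peptide=MGKLYQNTGI
pos 30: UUU -> F; peptide=MGKLYQNTGIF
pos 33: UAA -> STOP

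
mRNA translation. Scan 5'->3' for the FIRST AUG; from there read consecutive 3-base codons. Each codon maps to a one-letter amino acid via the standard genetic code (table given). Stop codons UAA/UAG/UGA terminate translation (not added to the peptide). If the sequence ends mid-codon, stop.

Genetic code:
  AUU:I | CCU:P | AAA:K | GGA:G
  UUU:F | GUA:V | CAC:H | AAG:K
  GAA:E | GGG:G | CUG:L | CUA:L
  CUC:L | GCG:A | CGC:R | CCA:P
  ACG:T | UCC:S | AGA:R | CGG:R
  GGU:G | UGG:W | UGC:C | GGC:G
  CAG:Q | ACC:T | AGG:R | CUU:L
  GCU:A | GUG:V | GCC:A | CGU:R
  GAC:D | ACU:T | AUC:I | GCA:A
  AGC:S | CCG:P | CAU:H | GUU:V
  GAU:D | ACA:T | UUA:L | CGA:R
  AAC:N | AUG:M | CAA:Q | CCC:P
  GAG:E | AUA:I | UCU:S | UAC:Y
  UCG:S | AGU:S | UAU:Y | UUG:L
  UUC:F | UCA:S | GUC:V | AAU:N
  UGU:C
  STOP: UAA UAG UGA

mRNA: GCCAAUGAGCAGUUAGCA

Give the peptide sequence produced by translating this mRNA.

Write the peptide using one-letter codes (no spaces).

Answer: MSS

Derivation:
start AUG at pos 4
pos 4: AUG -> M; peptide=M
pos 7: AGC -> S; peptide=MS
pos 10: AGU -> S; peptide=MSS
pos 13: UAG -> STOP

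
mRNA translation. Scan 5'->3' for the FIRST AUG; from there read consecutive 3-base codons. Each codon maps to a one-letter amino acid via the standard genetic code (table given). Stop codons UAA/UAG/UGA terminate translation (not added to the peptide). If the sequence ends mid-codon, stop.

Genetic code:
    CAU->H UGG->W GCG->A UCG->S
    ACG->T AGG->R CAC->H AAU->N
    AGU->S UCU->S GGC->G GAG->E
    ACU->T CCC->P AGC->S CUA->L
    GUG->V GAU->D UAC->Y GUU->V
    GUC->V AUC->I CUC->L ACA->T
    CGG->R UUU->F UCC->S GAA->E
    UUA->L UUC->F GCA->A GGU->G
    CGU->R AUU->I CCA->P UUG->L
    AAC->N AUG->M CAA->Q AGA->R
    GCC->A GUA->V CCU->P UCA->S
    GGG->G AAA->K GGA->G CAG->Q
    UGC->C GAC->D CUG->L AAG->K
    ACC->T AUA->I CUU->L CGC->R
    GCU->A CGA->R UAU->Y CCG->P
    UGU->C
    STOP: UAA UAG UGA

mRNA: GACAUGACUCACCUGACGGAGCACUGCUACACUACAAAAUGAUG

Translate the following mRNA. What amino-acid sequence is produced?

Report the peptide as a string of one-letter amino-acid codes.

start AUG at pos 3
pos 3: AUG -> M; peptide=M
pos 6: ACU -> T; peptide=MT
pos 9: CAC -> H; peptide=MTH
pos 12: CUG -> L; peptide=MTHL
pos 15: ACG -> T; peptide=MTHLT
pos 18: GAG -> E; peptide=MTHLTE
pos 21: CAC -> H; peptide=MTHLTEH
pos 24: UGC -> C; peptide=MTHLTEHC
pos 27: UAC -> Y; peptide=MTHLTEHCY
pos 30: ACU -> T; peptide=MTHLTEHCYT
pos 33: ACA -> T; peptide=MTHLTEHCYTT
pos 36: AAA -> K; peptide=MTHLTEHCYTTK
pos 39: UGA -> STOP

Answer: MTHLTEHCYTTK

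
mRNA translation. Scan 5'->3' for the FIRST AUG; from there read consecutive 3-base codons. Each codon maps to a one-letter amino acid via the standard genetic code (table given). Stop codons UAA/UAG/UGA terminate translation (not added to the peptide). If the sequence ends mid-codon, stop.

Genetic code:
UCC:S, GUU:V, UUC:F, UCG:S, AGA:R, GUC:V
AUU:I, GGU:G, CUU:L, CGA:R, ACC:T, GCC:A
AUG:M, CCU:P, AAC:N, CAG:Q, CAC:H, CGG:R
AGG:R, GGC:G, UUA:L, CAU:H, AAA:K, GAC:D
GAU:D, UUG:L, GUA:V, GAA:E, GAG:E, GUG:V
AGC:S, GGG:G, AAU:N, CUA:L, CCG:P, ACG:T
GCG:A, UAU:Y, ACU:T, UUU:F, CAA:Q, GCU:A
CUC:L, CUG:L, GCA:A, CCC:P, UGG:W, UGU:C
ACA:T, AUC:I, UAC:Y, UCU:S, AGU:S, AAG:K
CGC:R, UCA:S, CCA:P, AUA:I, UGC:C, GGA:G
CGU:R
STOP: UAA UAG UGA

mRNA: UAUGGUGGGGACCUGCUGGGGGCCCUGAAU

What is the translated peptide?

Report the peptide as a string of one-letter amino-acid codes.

Answer: MVGTCWGP

Derivation:
start AUG at pos 1
pos 1: AUG -> M; peptide=M
pos 4: GUG -> V; peptide=MV
pos 7: GGG -> G; peptide=MVG
pos 10: ACC -> T; peptide=MVGT
pos 13: UGC -> C; peptide=MVGTC
pos 16: UGG -> W; peptide=MVGTCW
pos 19: GGG -> G; peptide=MVGTCWG
pos 22: CCC -> P; peptide=MVGTCWGP
pos 25: UGA -> STOP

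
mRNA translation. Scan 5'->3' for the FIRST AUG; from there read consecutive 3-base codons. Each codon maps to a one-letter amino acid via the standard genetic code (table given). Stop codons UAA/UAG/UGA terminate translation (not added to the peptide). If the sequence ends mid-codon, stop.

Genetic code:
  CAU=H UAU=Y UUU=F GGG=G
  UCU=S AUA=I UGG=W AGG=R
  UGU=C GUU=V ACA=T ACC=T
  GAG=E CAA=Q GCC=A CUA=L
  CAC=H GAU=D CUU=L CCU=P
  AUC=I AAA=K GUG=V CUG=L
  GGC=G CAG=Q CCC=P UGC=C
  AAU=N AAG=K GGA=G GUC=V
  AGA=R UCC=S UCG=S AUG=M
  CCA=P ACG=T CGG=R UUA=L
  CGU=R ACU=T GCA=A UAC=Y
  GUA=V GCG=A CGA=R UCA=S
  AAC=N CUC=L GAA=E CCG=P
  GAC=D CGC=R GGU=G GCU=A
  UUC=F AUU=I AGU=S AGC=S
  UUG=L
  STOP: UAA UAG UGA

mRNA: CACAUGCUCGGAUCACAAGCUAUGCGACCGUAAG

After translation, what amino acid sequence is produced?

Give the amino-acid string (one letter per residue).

Answer: MLGSQAMRP

Derivation:
start AUG at pos 3
pos 3: AUG -> M; peptide=M
pos 6: CUC -> L; peptide=ML
pos 9: GGA -> G; peptide=MLG
pos 12: UCA -> S; peptide=MLGS
pos 15: CAA -> Q; peptide=MLGSQ
pos 18: GCU -> A; peptide=MLGSQA
pos 21: AUG -> M; peptide=MLGSQAM
pos 24: CGA -> R; peptide=MLGSQAMR
pos 27: CCG -> P; peptide=MLGSQAMRP
pos 30: UAA -> STOP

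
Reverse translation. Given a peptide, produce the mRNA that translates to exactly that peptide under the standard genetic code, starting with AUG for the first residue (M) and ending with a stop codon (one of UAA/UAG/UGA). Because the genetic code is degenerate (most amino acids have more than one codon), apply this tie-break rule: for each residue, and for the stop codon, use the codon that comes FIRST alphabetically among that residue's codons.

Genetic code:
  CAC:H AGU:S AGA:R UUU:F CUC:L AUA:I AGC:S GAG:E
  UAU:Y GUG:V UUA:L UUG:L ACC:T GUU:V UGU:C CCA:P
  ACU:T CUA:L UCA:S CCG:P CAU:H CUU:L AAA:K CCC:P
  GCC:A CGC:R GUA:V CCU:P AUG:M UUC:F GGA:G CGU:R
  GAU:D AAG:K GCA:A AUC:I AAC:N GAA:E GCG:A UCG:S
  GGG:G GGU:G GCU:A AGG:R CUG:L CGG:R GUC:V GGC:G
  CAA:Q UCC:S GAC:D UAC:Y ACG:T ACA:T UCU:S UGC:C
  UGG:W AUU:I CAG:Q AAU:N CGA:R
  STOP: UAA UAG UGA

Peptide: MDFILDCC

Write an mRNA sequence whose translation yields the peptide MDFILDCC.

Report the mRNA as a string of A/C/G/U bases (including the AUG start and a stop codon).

residue 1: M -> AUG (start codon)
residue 2: D codons sorted = GAC,GAU -> pick first = GAC
residue 3: F codons sorted = UUC,UUU -> pick first = UUC
residue 4: I codons sorted = AUA,AUC,AUU -> pick first = AUA
residue 5: L codons sorted = CUA,CUC,CUG,CUU,UUA,UUG -> pick first = CUA
residue 6: D codons sorted = GAC,GAU -> pick first = GAC
residue 7: C codons sorted = UGC,UGU -> pick first = UGC
residue 8: C codons sorted = UGC,UGU -> pick first = UGC
terminator: stop codons sorted = UAA,UAG,UGA -> pick first = UAA

Answer: mRNA: AUGGACUUCAUACUAGACUGCUGCUAA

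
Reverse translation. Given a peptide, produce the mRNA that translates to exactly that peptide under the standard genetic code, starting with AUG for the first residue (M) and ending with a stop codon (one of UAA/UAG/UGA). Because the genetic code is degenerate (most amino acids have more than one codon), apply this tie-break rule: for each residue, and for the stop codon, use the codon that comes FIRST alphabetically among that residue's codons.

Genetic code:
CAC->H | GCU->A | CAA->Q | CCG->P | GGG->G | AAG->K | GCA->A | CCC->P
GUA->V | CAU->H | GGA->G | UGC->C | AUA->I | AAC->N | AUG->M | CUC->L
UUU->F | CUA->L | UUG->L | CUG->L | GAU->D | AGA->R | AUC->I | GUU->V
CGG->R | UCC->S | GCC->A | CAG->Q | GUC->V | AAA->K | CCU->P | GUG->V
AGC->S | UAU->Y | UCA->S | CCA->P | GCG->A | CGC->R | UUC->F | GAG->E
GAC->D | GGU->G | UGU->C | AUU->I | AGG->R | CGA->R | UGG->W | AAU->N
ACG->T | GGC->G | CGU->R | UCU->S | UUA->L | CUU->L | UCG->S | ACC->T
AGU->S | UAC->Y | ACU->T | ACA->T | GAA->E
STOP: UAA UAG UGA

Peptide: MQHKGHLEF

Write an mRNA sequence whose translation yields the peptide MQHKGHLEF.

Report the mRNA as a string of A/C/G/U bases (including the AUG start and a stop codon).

residue 1: M -> AUG (start codon)
residue 2: Q codons sorted = CAA,CAG -> pick first = CAA
residue 3: H codons sorted = CAC,CAU -> pick first = CAC
residue 4: K codons sorted = AAA,AAG -> pick first = AAA
residue 5: G codons sorted = GGA,GGC,GGG,GGU -> pick first = GGA
residue 6: H codons sorted = CAC,CAU -> pick first = CAC
residue 7: L codons sorted = CUA,CUC,CUG,CUU,UUA,UUG -> pick first = CUA
residue 8: E codons sorted = GAA,GAG -> pick first = GAA
residue 9: F codons sorted = UUC,UUU -> pick first = UUC
terminator: stop codons sorted = UAA,UAG,UGA -> pick first = UAA

Answer: mRNA: AUGCAACACAAAGGACACCUAGAAUUCUAA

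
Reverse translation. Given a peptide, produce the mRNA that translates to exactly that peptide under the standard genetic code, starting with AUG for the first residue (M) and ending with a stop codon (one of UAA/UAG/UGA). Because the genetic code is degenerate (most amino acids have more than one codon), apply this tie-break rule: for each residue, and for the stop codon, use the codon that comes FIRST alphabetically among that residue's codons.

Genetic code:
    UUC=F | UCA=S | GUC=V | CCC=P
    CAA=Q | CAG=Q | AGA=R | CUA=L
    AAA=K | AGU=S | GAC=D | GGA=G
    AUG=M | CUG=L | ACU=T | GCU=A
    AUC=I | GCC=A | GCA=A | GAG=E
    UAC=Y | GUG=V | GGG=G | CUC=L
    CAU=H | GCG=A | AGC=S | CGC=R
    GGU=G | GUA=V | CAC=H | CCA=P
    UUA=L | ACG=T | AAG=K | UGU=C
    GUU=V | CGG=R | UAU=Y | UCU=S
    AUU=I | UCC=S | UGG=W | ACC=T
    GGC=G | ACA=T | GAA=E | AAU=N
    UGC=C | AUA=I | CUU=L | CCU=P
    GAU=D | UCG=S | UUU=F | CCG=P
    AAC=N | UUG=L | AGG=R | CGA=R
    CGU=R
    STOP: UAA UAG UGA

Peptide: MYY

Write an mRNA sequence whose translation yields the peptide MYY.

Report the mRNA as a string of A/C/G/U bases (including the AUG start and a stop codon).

residue 1: M -> AUG (start codon)
residue 2: Y codons sorted = UAC,UAU -> pick first = UAC
residue 3: Y codons sorted = UAC,UAU -> pick first = UAC
terminator: stop codons sorted = UAA,UAG,UGA -> pick first = UAA

Answer: mRNA: AUGUACUACUAA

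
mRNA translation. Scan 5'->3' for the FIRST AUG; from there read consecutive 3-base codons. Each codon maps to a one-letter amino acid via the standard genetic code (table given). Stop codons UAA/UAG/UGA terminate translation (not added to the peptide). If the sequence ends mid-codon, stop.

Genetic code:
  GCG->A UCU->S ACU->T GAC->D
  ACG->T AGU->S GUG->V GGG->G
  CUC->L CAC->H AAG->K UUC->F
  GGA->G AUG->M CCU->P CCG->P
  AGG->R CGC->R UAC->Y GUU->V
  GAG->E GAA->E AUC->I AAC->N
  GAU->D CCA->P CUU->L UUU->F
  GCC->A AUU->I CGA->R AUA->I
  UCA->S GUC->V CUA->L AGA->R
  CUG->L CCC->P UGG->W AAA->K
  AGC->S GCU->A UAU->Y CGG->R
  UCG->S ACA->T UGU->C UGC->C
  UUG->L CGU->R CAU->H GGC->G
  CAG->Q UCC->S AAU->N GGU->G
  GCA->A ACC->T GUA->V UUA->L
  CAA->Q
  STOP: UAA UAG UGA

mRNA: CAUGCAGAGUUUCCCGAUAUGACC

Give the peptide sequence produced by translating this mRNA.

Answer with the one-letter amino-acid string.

Answer: MQSFPI

Derivation:
start AUG at pos 1
pos 1: AUG -> M; peptide=M
pos 4: CAG -> Q; peptide=MQ
pos 7: AGU -> S; peptide=MQS
pos 10: UUC -> F; peptide=MQSF
pos 13: CCG -> P; peptide=MQSFP
pos 16: AUA -> I; peptide=MQSFPI
pos 19: UGA -> STOP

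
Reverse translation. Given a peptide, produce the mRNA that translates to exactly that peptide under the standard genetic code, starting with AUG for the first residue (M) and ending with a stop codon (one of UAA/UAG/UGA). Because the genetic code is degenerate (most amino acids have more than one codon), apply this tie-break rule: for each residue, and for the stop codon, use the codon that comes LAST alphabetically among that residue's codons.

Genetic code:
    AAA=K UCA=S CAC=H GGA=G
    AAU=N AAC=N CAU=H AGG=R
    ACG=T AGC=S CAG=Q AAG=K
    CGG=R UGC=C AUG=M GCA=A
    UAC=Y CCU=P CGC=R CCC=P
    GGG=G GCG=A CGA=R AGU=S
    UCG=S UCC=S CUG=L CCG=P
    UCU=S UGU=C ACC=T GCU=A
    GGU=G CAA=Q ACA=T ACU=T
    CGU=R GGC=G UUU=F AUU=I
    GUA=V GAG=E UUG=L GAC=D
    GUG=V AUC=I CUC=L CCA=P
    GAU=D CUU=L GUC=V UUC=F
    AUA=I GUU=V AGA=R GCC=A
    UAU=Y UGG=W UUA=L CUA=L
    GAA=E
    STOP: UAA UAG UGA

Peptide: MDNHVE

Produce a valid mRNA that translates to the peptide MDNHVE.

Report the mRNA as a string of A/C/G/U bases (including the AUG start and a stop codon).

residue 1: M -> AUG (start codon)
residue 2: D codons sorted = GAC,GAU -> pick last = GAU
residue 3: N codons sorted = AAC,AAU -> pick last = AAU
residue 4: H codons sorted = CAC,CAU -> pick last = CAU
residue 5: V codons sorted = GUA,GUC,GUG,GUU -> pick last = GUU
residue 6: E codons sorted = GAA,GAG -> pick last = GAG
terminator: stop codons sorted = UAA,UAG,UGA -> pick last = UGA

Answer: mRNA: AUGGAUAAUCAUGUUGAGUGA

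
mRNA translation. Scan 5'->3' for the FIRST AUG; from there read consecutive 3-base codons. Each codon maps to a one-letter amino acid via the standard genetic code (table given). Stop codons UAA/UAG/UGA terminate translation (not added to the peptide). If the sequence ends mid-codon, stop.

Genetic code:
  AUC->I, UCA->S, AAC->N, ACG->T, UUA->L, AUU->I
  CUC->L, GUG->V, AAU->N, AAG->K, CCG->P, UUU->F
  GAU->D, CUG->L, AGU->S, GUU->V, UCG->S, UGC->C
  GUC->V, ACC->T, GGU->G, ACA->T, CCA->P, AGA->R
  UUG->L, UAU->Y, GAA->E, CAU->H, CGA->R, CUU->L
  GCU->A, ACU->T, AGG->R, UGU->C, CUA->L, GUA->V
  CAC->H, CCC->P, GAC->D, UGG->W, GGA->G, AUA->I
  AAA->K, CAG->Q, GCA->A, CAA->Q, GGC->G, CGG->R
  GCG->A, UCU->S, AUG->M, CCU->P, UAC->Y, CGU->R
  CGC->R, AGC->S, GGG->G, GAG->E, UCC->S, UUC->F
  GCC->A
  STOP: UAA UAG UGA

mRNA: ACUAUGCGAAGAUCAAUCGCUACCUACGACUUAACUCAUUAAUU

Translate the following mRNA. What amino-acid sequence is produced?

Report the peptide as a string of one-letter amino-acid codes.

Answer: MRRSIATYDLTH

Derivation:
start AUG at pos 3
pos 3: AUG -> M; peptide=M
pos 6: CGA -> R; peptide=MR
pos 9: AGA -> R; peptide=MRR
pos 12: UCA -> S; peptide=MRRS
pos 15: AUC -> I; peptide=MRRSI
pos 18: GCU -> A; peptide=MRRSIA
pos 21: ACC -> T; peptide=MRRSIAT
pos 24: UAC -> Y; peptide=MRRSIATY
pos 27: GAC -> D; peptide=MRRSIATYD
pos 30: UUA -> L; peptide=MRRSIATYDL
pos 33: ACU -> T; peptide=MRRSIATYDLT
pos 36: CAU -> H; peptide=MRRSIATYDLTH
pos 39: UAA -> STOP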